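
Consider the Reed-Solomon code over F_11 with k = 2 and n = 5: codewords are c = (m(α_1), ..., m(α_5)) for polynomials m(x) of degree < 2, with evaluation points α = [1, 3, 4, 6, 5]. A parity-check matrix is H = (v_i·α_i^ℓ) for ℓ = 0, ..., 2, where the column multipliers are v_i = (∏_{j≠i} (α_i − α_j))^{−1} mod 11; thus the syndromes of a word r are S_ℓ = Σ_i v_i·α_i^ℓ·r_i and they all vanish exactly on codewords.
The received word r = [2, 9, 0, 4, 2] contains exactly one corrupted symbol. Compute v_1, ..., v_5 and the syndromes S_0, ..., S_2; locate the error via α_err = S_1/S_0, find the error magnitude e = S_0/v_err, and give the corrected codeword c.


S = (3, 3, 3), error at position 1, error magnitude e = 8, c = [5, 9, 0, 4, 2].

Step 1: column multipliers v_i = (∏_{j≠i}(α_i − α_j))^{−1} mod 11.
  i = 1 (α = 1): (1−3)(1−4)(1−6)(1−5) = (−2)·(−3)·(−5)·(−4) = 120 ≡ 10, so v_1 = 10^{−1} = 10 (mod 11).
  i = 2 (α = 3): (3−1)(3−4)(3−6)(3−5) = 2·(−1)·(−3)·(−2) = −12 ≡ 10, so v_2 = 10^{−1} = 10 (mod 11).
  i = 3 (α = 4): (4−1)(4−3)(4−6)(4−5) = 3·1·(−2)·(−1) = 6 ≡ 6, so v_3 = 6^{−1} = 2 (mod 11).
  i = 4 (α = 6): (6−1)(6−3)(6−4)(6−5) = 5·3·2·1 = 30 ≡ 8, so v_4 = 8^{−1} = 7 (mod 11).
  i = 5 (α = 5): (5−1)(5−3)(5−4)(5−6) = 4·2·1·(−1) = −8 ≡ 3, so v_5 = 3^{−1} = 4 (mod 11).
  v = [10, 10, 2, 7, 4].
Step 2: syndromes of r = [2, 9, 0, 4, 2] (all sums mod 11).
  S_0 = Σ v_i r_i = 10·2 + 10·9 + 2·0 + 7·4 + 4·2 = 146 ≡ 3.
  S_1 = Σ v_i α_i r_i = 10·1·2 + 10·3·9 + 2·4·0 + 7·6·4 + 4·5·2 = 498 ≡ 3.
  α_i^2 mod 11 = [1, 9, 5, 3, 3].
  S_2 = Σ v_i α_i^2 r_i = 10·1·2 + 10·9·9 + 2·5·0 + 7·3·4 + 4·3·2 = 938 ≡ 3.
  S = (3, 3, 3) ≠ 0, so r is not a codeword (an error is present).
Step 3: locate the error. For a single error e at position i, S_ℓ = v_i·e·α_i^ℓ, so α_err = S_1/S_0.
  S_0^{−1} = 3^{−1} = 4 (mod 11), so α_err = 3·4 = 12 ≡ 1 = α_1. Error position i = 1.
  Consistency check: S_2/S_1 = 3·4 = 12 ≡ 1 = α_err ✓ (single-error assumption holds).
Step 4: error magnitude e = S_0/v_1 = S_0·∏_{j≠1}(α_1 − α_j) = 3·10 = 30 ≡ 8 (mod 11).
Step 5: correct position 1: c_1 = r_1 − e = 2 − 8 ≡ 5 (mod 11). Hence c = [5, 9, 0, 4, 2].
  Check: interpolating c through the α_i gives m(x) = 3 + 2·x (degree < 2) with m(α_i) = c_i for every i, so c is indeed a codeword.


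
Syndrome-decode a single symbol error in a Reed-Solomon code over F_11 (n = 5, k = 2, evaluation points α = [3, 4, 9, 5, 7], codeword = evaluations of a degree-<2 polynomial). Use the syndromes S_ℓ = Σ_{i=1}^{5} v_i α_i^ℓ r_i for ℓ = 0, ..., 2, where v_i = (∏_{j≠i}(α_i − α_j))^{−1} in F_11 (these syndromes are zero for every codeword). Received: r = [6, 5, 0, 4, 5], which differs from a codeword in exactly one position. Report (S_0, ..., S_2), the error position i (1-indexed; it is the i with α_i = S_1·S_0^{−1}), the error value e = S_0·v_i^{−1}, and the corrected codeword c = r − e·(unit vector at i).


S = (2, 3, 10), error at position 5, error magnitude e = 3, c = [6, 5, 0, 4, 2].

Step 1: column multipliers v_i = (∏_{j≠i}(α_i − α_j))^{−1} mod 11.
  i = 1 (α = 3): (3−4)(3−9)(3−5)(3−7) = (−1)·(−6)·(−2)·(−4) = 48 ≡ 4, so v_1 = 4^{−1} = 3 (mod 11).
  i = 2 (α = 4): (4−3)(4−9)(4−5)(4−7) = 1·(−5)·(−1)·(−3) = −15 ≡ 7, so v_2 = 7^{−1} = 8 (mod 11).
  i = 3 (α = 9): (9−3)(9−4)(9−5)(9−7) = 6·5·4·2 = 240 ≡ 9, so v_3 = 9^{−1} = 5 (mod 11).
  i = 4 (α = 5): (5−3)(5−4)(5−9)(5−7) = 2·1·(−4)·(−2) = 16 ≡ 5, so v_4 = 5^{−1} = 9 (mod 11).
  i = 5 (α = 7): (7−3)(7−4)(7−9)(7−5) = 4·3·(−2)·2 = −48 ≡ 7, so v_5 = 7^{−1} = 8 (mod 11).
  v = [3, 8, 5, 9, 8].
Step 2: syndromes of r = [6, 5, 0, 4, 5] (all sums mod 11).
  S_0 = Σ v_i r_i = 3·6 + 8·5 + 5·0 + 9·4 + 8·5 = 134 ≡ 2.
  S_1 = Σ v_i α_i r_i = 3·3·6 + 8·4·5 + 5·9·0 + 9·5·4 + 8·7·5 = 674 ≡ 3.
  α_i^2 mod 11 = [9, 5, 4, 3, 5].
  S_2 = Σ v_i α_i^2 r_i = 3·9·6 + 8·5·5 + 5·4·0 + 9·3·4 + 8·5·5 = 670 ≡ 10.
  S = (2, 3, 10) ≠ 0, so r is not a codeword (an error is present).
Step 3: locate the error. For a single error e at position i, S_ℓ = v_i·e·α_i^ℓ, so α_err = S_1/S_0.
  S_0^{−1} = 2^{−1} = 6 (mod 11), so α_err = 3·6 = 18 ≡ 7 = α_5. Error position i = 5.
  Consistency check: S_2/S_1 = 10·4 = 40 ≡ 7 = α_err ✓ (single-error assumption holds).
Step 4: error magnitude e = S_0/v_5 = S_0·∏_{j≠5}(α_5 − α_j) = 2·7 = 14 ≡ 3 (mod 11).
Step 5: correct position 5: c_5 = r_5 − e = 5 − 3 ≡ 2 (mod 11). Hence c = [6, 5, 0, 4, 2].
  Check: interpolating c through the α_i gives m(x) = 9 + 10·x (degree < 2) with m(α_i) = c_i for every i, so c is indeed a codeword.


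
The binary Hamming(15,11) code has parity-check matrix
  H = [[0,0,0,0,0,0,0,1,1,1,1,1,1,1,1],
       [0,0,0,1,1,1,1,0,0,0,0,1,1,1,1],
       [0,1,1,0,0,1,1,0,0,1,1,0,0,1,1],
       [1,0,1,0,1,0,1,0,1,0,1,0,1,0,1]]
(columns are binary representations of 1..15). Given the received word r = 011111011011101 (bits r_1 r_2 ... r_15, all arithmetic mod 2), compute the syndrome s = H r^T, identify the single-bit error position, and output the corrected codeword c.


s = (0, 0, 1, 0)^T, error position = 2, corrected codeword c = 001111011011101

Compute s = H r^T mod 2 one row at a time:
  s_1 = 1 + 1 + 0 + 1 + 1 + 1 + 0 + 1 = 6 ≡ 0 (mod 2).
  s_2 = 1 + 1 + 1 + 0 + 1 + 1 + 0 + 1 = 6 ≡ 0 (mod 2).
  s_3 = 1 + 1 + 1 + 0 + 0 + 1 + 0 + 1 = 5 ≡ 1 (mod 2).
  s_4 = 0 + 1 + 1 + 0 + 1 + 1 + 1 + 1 = 6 ≡ 0 (mod 2).
s = (0, 0, 1, 0)^T — this equals column 2 of H (binary 0010), so error is at position 2.
Correct: flip bit 2 of r = 011111011011101 to get c = 001111011011101.


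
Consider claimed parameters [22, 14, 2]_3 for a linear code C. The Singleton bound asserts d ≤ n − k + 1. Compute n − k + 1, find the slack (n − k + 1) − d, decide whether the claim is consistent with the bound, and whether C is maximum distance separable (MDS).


Singleton RHS = n − k + 1 = 9, slack = 7, bound satisfied, not MDS.

Singleton bound: d ≤ n − k + 1.
Here n = 22, k = 14, so n − k + 1 = 9.
Given d = 2, check d ≤ 9: YES.
Slack = (n − k + 1) − d = 7.
The code is NOT MDS (slack = 7 > 0).
Description: the claimed parameters are [22, 14, 2]_3; such a code would be non-MDS.


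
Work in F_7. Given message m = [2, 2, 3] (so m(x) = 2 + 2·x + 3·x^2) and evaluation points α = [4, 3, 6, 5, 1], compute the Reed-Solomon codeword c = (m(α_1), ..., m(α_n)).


c = [2, 0, 3, 3, 0]

Message polynomial: m(x) = 2 + 2·x + 3·x^2 (mod 7).
For each evaluation point α_i, compute m(α_i) mod 7:
  α_1 = 4: Horner steps 3 → 0 → 2, so m(4) = 2.
  α_2 = 3: Horner steps 3 → 4 → 0, so m(3) = 0.
  α_3 = 6: Horner steps 3 → 6 → 3, so m(6) = 3.
  α_4 = 5: Horner steps 3 → 3 → 3, so m(5) = 3.
  α_5 = 1: Horner steps 3 → 5 → 0, so m(1) = 0.
Codeword c = [2, 0, 3, 3, 0] ∈ F_7^5.


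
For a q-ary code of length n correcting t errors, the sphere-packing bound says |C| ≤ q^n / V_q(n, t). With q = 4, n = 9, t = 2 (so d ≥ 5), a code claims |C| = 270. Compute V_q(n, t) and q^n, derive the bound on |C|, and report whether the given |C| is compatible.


V_q(n, t) = 352, q^n = 262144, Hamming bound = 744, |C| = 270 ≤ bound (satisfied).

Step 1: Compute V_q(n, t) = Σ_{j=0}^2 C(n, j) (q−1)^j.
  j = 0: C(9,0)·(3)^0 = 1·1 = 1.
  j = 1: C(9,1)·(3)^1 = 9·3 = 27.
  j = 2: C(9,2)·(3)^2 = 36·9 = 324.
  V_q(n, t) = 1 + 27 + 324 = 352.
Step 2: q^n = 4^9 = 262144.
Step 3: Hamming bound ⌊q^n / V_q(n,t)⌋ = ⌊262144/352⌋ = 744.
Step 4: Compare |C| = 270 to 744: satisfied.
The claimed |C| lies below the Hamming bound.


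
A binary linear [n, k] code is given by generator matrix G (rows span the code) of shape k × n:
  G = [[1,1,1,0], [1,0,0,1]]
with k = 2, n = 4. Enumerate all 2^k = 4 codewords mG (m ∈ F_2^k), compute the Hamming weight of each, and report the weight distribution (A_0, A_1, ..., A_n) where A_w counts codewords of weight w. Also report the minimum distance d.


Weight distribution: A_0 = 1, A_2 = 1, A_3 = 2. Minimum distance d = 2.

Enumerate all 2^2 = 4 messages m ∈ F_2^2.
For each, compute codeword c = mG in F_2^4, then tally its weight.
  m = 00 → c = 0000, weight = 0.
  m = 10 → c = 1110, weight = 3.
  m = 01 → c = 1001, weight = 2.
  m = 11 → c = 0111, weight = 3.
Tally weights:
  weight 0: 1 codewords.
  weight 2: 1 codewords.
  weight 3: 2 codewords.
Minimum distance d = smallest w > 0 with A_w > 0 = 2.
Sanity: Σ A_w = 4 = 2^2 = 4 ✓.


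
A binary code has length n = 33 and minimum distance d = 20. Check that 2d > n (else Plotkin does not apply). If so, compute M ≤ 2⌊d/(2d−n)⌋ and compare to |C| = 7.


Plotkin bound M ≤ 4; given |C| = 7 > bound (violated).

Check applicability: 2d = 40, n = 33.
2d − n = 7 > 0, so Plotkin applies.
Compute d/(2d−n) = 20/7 ≈ 2.8571.
⌊d/(2d−n)⌋ = 2.
Plotkin bound: M ≤ 2·2 = 4.
Given |C| = 7, check: VIOLATED.
This |C| is above the Plotkin bound, so no binary code with n = 33, d = 20 and 7 codewords exists.


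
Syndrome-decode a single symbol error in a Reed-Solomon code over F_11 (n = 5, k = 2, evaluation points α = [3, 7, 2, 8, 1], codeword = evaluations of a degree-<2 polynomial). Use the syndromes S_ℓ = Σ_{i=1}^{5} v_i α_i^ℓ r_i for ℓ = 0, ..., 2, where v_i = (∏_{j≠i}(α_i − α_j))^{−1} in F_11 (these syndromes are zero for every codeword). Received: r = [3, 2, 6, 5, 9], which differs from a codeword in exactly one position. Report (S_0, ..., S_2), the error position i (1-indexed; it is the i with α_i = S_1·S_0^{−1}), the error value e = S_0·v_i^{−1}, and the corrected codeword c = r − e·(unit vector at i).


S = (6, 4, 10), error at position 4, error magnitude e = 6, c = [3, 2, 6, 10, 9].

Step 1: column multipliers v_i = (∏_{j≠i}(α_i − α_j))^{−1} mod 11.
  i = 1 (α = 3): (3−7)(3−2)(3−8)(3−1) = (−4)·1·(−5)·2 = 40 ≡ 7, so v_1 = 7^{−1} = 8 (mod 11).
  i = 2 (α = 7): (7−3)(7−2)(7−8)(7−1) = 4·5·(−1)·6 = −120 ≡ 1, so v_2 = 1^{−1} = 1 (mod 11).
  i = 3 (α = 2): (2−3)(2−7)(2−8)(2−1) = (−1)·(−5)·(−6)·1 = −30 ≡ 3, so v_3 = 3^{−1} = 4 (mod 11).
  i = 4 (α = 8): (8−3)(8−7)(8−2)(8−1) = 5·1·6·7 = 210 ≡ 1, so v_4 = 1^{−1} = 1 (mod 11).
  i = 5 (α = 1): (1−3)(1−7)(1−2)(1−8) = (−2)·(−6)·(−1)·(−7) = 84 ≡ 7, so v_5 = 7^{−1} = 8 (mod 11).
  v = [8, 1, 4, 1, 8].
Step 2: syndromes of r = [3, 2, 6, 5, 9] (all sums mod 11).
  S_0 = Σ v_i r_i = 8·3 + 1·2 + 4·6 + 1·5 + 8·9 = 127 ≡ 6.
  S_1 = Σ v_i α_i r_i = 8·3·3 + 1·7·2 + 4·2·6 + 1·8·5 + 8·1·9 = 246 ≡ 4.
  α_i^2 mod 11 = [9, 5, 4, 9, 1].
  S_2 = Σ v_i α_i^2 r_i = 8·9·3 + 1·5·2 + 4·4·6 + 1·9·5 + 8·1·9 = 439 ≡ 10.
  S = (6, 4, 10) ≠ 0, so r is not a codeword (an error is present).
Step 3: locate the error. For a single error e at position i, S_ℓ = v_i·e·α_i^ℓ, so α_err = S_1/S_0.
  S_0^{−1} = 6^{−1} = 2 (mod 11), so α_err = 4·2 = 8 ≡ 8 = α_4. Error position i = 4.
  Consistency check: S_2/S_1 = 10·3 = 30 ≡ 8 = α_err ✓ (single-error assumption holds).
Step 4: error magnitude e = S_0/v_4 = S_0·∏_{j≠4}(α_4 − α_j) = 6·1 = 6 ≡ 6 (mod 11).
Step 5: correct position 4: c_4 = r_4 − e = 5 − 6 ≡ 10 (mod 11). Hence c = [3, 2, 6, 10, 9].
  Check: interpolating c through the α_i gives m(x) = 1 + 8·x (degree < 2) with m(α_i) = c_i for every i, so c is indeed a codeword.


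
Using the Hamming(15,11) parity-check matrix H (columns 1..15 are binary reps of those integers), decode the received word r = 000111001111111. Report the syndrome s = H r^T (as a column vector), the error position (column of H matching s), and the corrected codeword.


s = (1, 1, 1, 1)^T, error position = 15, corrected codeword c = 000111001111110

Compute s = H r^T mod 2 one row at a time:
  s_1 = 0 + 1 + 1 + 1 + 1 + 1 + 1 + 1 = 7 ≡ 1 (mod 2).
  s_2 = 1 + 1 + 1 + 0 + 1 + 1 + 1 + 1 = 7 ≡ 1 (mod 2).
  s_3 = 0 + 0 + 1 + 0 + 1 + 1 + 1 + 1 = 5 ≡ 1 (mod 2).
  s_4 = 0 + 0 + 1 + 0 + 1 + 1 + 1 + 1 = 5 ≡ 1 (mod 2).
s = (1, 1, 1, 1)^T — this equals column 15 of H (binary 1111), so error is at position 15.
Correct: flip bit 15 of r = 000111001111111 to get c = 000111001111110.


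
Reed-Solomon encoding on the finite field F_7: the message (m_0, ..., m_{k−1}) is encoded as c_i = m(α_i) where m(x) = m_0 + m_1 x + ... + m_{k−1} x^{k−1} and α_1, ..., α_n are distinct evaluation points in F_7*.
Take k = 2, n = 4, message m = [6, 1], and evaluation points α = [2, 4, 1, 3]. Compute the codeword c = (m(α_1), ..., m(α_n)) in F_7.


c = [1, 3, 0, 2]

Message polynomial: m(x) = 6 + 1·x (mod 7).
For each evaluation point α_i, compute m(α_i) mod 7:
  α_1 = 2: Horner steps 1 → 1, so m(2) = 1.
  α_2 = 4: Horner steps 1 → 3, so m(4) = 3.
  α_3 = 1: Horner steps 1 → 0, so m(1) = 0.
  α_4 = 3: Horner steps 1 → 2, so m(3) = 2.
Codeword c = [1, 3, 0, 2] ∈ F_7^4.


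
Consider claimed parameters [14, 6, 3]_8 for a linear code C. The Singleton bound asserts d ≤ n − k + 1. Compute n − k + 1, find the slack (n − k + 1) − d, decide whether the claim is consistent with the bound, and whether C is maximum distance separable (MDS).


Singleton RHS = n − k + 1 = 9, slack = 6, bound satisfied, not MDS.

Singleton bound: d ≤ n − k + 1.
Here n = 14, k = 6, so n − k + 1 = 9.
Given d = 3, check d ≤ 9: YES.
Slack = (n − k + 1) − d = 6.
The code is NOT MDS (slack = 6 > 0).
Description: the claimed parameters are [14, 6, 3]_8; such a code would be non-MDS.


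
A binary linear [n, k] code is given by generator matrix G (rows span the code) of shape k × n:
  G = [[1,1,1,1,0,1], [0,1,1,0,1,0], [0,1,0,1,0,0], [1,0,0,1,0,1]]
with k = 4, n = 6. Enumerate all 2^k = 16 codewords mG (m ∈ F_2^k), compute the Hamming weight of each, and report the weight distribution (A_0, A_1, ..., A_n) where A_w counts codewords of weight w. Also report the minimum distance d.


Weight distribution: A_0 = 1, A_1 = 1, A_2 = 3, A_3 = 6, A_4 = 3, A_5 = 1, A_6 = 1. Minimum distance d = 1.

Enumerate all 2^4 = 16 messages m ∈ F_2^4.
For each, compute codeword c = mG in F_2^6, then tally its weight.
  m = 0000 → c = 000000, weight = 0.
  m = 1000 → c = 111101, weight = 5.
  m = 0100 → c = 011010, weight = 3.
  m = 1100 → c = 100111, weight = 4.
  m = 0010 → c = 010100, weight = 2.
  m = 1010 → c = 101001, weight = 3.
  m = 0110 → c = 001110, weight = 3.
  m = 1110 → c = 110011, weight = 4.
  m = 0001 → c = 100101, weight = 3.
  m = 1001 → c = 011000, weight = 2.
  m = 0101 → c = 111111, weight = 6.
  m = 1101 → c = 000010, weight = 1.
  m = 0011 → c = 110001, weight = 3.
  m = 1011 → c = 001100, weight = 2.
  m = 0111 → c = 101011, weight = 4.
  m = 1111 → c = 010110, weight = 3.
Tally weights:
  weight 0: 1 codewords.
  weight 1: 1 codewords.
  weight 2: 3 codewords.
  weight 3: 6 codewords.
  weight 4: 3 codewords.
  weight 5: 1 codewords.
  weight 6: 1 codewords.
Minimum distance d = smallest w > 0 with A_w > 0 = 1.
Sanity: Σ A_w = 16 = 2^4 = 16 ✓.


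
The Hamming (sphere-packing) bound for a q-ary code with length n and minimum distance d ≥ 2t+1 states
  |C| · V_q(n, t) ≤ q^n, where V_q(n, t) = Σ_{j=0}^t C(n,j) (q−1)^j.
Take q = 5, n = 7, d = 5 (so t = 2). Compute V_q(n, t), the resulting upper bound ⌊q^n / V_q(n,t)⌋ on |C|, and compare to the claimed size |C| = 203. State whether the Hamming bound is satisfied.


V_q(n, t) = 365, q^n = 78125, Hamming bound = 214, |C| = 203 ≤ bound (satisfied).

Step 1: Compute V_q(n, t) = Σ_{j=0}^2 C(n, j) (q−1)^j.
  j = 0: C(7,0)·(4)^0 = 1·1 = 1.
  j = 1: C(7,1)·(4)^1 = 7·4 = 28.
  j = 2: C(7,2)·(4)^2 = 21·16 = 336.
  V_q(n, t) = 1 + 28 + 336 = 365.
Step 2: q^n = 5^7 = 78125.
Step 3: Hamming bound ⌊q^n / V_q(n,t)⌋ = ⌊78125/365⌋ = 214.
Step 4: Compare |C| = 203 to 214: satisfied.
The claimed |C| lies below the Hamming bound.


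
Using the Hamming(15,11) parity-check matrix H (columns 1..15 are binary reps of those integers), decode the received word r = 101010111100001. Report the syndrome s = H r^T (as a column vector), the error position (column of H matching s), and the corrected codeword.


s = (0, 1, 0, 0)^T, error position = 4, corrected codeword c = 101110111100001

Compute s = H r^T mod 2 one row at a time:
  s_1 = 1 + 1 + 1 + 0 + 0 + 0 + 0 + 1 = 4 ≡ 0 (mod 2).
  s_2 = 0 + 1 + 0 + 1 + 0 + 0 + 0 + 1 = 3 ≡ 1 (mod 2).
  s_3 = 0 + 1 + 0 + 1 + 1 + 0 + 0 + 1 = 4 ≡ 0 (mod 2).
  s_4 = 1 + 1 + 1 + 1 + 1 + 0 + 0 + 1 = 6 ≡ 0 (mod 2).
s = (0, 1, 0, 0)^T — this equals column 4 of H (binary 0100), so error is at position 4.
Correct: flip bit 4 of r = 101010111100001 to get c = 101110111100001.


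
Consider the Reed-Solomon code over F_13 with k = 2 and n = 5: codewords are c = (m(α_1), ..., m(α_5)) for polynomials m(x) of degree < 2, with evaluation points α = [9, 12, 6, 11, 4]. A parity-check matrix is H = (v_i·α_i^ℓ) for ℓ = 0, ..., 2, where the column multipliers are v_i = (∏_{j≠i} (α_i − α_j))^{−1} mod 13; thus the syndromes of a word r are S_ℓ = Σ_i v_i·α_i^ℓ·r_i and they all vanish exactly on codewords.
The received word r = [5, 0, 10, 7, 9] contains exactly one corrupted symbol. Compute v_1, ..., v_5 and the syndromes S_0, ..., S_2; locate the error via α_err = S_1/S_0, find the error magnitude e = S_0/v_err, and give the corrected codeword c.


S = (5, 3, 7), error at position 4, error magnitude e = 1, c = [5, 0, 10, 6, 9].

Step 1: column multipliers v_i = (∏_{j≠i}(α_i − α_j))^{−1} mod 13.
  i = 1 (α = 9): (9−12)(9−6)(9−11)(9−4) = (−3)·3·(−2)·5 = 90 ≡ 12, so v_1 = 12^{−1} = 12 (mod 13).
  i = 2 (α = 12): (12−9)(12−6)(12−11)(12−4) = 3·6·1·8 = 144 ≡ 1, so v_2 = 1^{−1} = 1 (mod 13).
  i = 3 (α = 6): (6−9)(6−12)(6−11)(6−4) = (−3)·(−6)·(−5)·2 = −180 ≡ 2, so v_3 = 2^{−1} = 7 (mod 13).
  i = 4 (α = 11): (11−9)(11−12)(11−6)(11−4) = 2·(−1)·5·7 = −70 ≡ 8, so v_4 = 8^{−1} = 5 (mod 13).
  i = 5 (α = 4): (4−9)(4−12)(4−6)(4−11) = (−5)·(−8)·(−2)·(−7) = 560 ≡ 1, so v_5 = 1^{−1} = 1 (mod 13).
  v = [12, 1, 7, 5, 1].
Step 2: syndromes of r = [5, 0, 10, 7, 9] (all sums mod 13).
  S_0 = Σ v_i r_i = 12·5 + 1·0 + 7·10 + 5·7 + 1·9 = 174 ≡ 5.
  S_1 = Σ v_i α_i r_i = 12·9·5 + 1·12·0 + 7·6·10 + 5·11·7 + 1·4·9 = 1381 ≡ 3.
  α_i^2 mod 13 = [3, 1, 10, 4, 3].
  S_2 = Σ v_i α_i^2 r_i = 12·3·5 + 1·1·0 + 7·10·10 + 5·4·7 + 1·3·9 = 1047 ≡ 7.
  S = (5, 3, 7) ≠ 0, so r is not a codeword (an error is present).
Step 3: locate the error. For a single error e at position i, S_ℓ = v_i·e·α_i^ℓ, so α_err = S_1/S_0.
  S_0^{−1} = 5^{−1} = 8 (mod 13), so α_err = 3·8 = 24 ≡ 11 = α_4. Error position i = 4.
  Consistency check: S_2/S_1 = 7·9 = 63 ≡ 11 = α_err ✓ (single-error assumption holds).
Step 4: error magnitude e = S_0/v_4 = S_0·∏_{j≠4}(α_4 − α_j) = 5·8 = 40 ≡ 1 (mod 13).
Step 5: correct position 4: c_4 = r_4 − e = 7 − 1 ≡ 6 (mod 13). Hence c = [5, 0, 10, 6, 9].
  Check: interpolating c through the α_i gives m(x) = 7 + 7·x (degree < 2) with m(α_i) = c_i for every i, so c is indeed a codeword.


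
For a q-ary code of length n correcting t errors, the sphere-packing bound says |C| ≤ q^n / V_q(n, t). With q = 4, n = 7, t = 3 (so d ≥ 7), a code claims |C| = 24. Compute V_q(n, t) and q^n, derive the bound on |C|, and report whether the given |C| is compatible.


V_q(n, t) = 1156, q^n = 16384, Hamming bound = 14, |C| = 24 > bound (violated).

Step 1: Compute V_q(n, t) = Σ_{j=0}^3 C(n, j) (q−1)^j.
  j = 0: C(7,0)·(3)^0 = 1·1 = 1.
  j = 1: C(7,1)·(3)^1 = 7·3 = 21.
  j = 2: C(7,2)·(3)^2 = 21·9 = 189.
  j = 3: C(7,3)·(3)^3 = 35·27 = 945.
  V_q(n, t) = 1 + 21 + 189 + 945 = 1156.
Step 2: q^n = 4^7 = 16384.
Step 3: Hamming bound ⌊q^n / V_q(n,t)⌋ = ⌊16384/1156⌋ = 14.
Step 4: Compare |C| = 24 to 14: violated.
The claimed |C| lies above the Hamming bound, so no 4-ary code of length 7 with d ≥ 7 can have 24 codewords.


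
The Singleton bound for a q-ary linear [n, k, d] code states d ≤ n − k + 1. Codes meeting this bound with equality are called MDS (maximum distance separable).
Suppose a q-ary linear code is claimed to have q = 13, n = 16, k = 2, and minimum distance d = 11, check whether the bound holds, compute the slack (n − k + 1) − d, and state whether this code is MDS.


Singleton RHS = n − k + 1 = 15, slack = 4, bound satisfied, not MDS.

Singleton bound: d ≤ n − k + 1.
Here n = 16, k = 2, so n − k + 1 = 15.
Given d = 11, check d ≤ 15: YES.
Slack = (n − k + 1) − d = 4.
The code is NOT MDS (slack = 4 > 0).
Description: the claimed parameters are [16, 2, 11]_13; such a code would be non-MDS.


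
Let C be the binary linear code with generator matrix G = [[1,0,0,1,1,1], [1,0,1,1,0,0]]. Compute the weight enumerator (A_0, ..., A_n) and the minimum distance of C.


Weight distribution: A_0 = 1, A_3 = 2, A_4 = 1. Minimum distance d = 3.

Enumerate all 2^2 = 4 messages m ∈ F_2^2.
For each, compute codeword c = mG in F_2^6, then tally its weight.
  m = 00 → c = 000000, weight = 0.
  m = 10 → c = 100111, weight = 4.
  m = 01 → c = 101100, weight = 3.
  m = 11 → c = 001011, weight = 3.
Tally weights:
  weight 0: 1 codewords.
  weight 3: 2 codewords.
  weight 4: 1 codewords.
Minimum distance d = smallest w > 0 with A_w > 0 = 3.
Sanity: Σ A_w = 4 = 2^2 = 4 ✓.


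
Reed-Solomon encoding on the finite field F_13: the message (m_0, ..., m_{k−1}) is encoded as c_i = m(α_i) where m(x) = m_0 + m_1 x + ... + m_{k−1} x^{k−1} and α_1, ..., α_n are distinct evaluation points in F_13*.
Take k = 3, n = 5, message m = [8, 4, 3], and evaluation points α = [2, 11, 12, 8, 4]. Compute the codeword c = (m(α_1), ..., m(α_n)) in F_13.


c = [2, 12, 7, 11, 7]

Message polynomial: m(x) = 8 + 4·x + 3·x^2 (mod 13).
For each evaluation point α_i, compute m(α_i) mod 13:
  α_1 = 2: Horner steps 3 → 10 → 2, so m(2) = 2.
  α_2 = 11: Horner steps 3 → 11 → 12, so m(11) = 12.
  α_3 = 12: Horner steps 3 → 1 → 7, so m(12) = 7.
  α_4 = 8: Horner steps 3 → 2 → 11, so m(8) = 11.
  α_5 = 4: Horner steps 3 → 3 → 7, so m(4) = 7.
Codeword c = [2, 12, 7, 11, 7] ∈ F_13^5.


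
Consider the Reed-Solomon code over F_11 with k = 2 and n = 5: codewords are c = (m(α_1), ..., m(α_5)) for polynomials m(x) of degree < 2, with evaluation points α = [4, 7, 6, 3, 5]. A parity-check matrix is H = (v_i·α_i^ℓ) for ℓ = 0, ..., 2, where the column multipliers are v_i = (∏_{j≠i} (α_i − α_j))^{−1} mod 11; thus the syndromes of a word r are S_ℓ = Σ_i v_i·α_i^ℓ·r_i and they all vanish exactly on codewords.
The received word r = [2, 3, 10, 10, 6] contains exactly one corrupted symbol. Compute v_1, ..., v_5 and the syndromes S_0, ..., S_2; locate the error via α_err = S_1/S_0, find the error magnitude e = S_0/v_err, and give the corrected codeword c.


S = (6, 7, 10), error at position 4, error magnitude e = 1, c = [2, 3, 10, 9, 6].

Step 1: column multipliers v_i = (∏_{j≠i}(α_i − α_j))^{−1} mod 11.
  i = 1 (α = 4): (4−7)(4−6)(4−3)(4−5) = (−3)·(−2)·1·(−1) = −6 ≡ 5, so v_1 = 5^{−1} = 9 (mod 11).
  i = 2 (α = 7): (7−4)(7−6)(7−3)(7−5) = 3·1·4·2 = 24 ≡ 2, so v_2 = 2^{−1} = 6 (mod 11).
  i = 3 (α = 6): (6−4)(6−7)(6−3)(6−5) = 2·(−1)·3·1 = −6 ≡ 5, so v_3 = 5^{−1} = 9 (mod 11).
  i = 4 (α = 3): (3−4)(3−7)(3−6)(3−5) = (−1)·(−4)·(−3)·(−2) = 24 ≡ 2, so v_4 = 2^{−1} = 6 (mod 11).
  i = 5 (α = 5): (5−4)(5−7)(5−6)(5−3) = 1·(−2)·(−1)·2 = 4 ≡ 4, so v_5 = 4^{−1} = 3 (mod 11).
  v = [9, 6, 9, 6, 3].
Step 2: syndromes of r = [2, 3, 10, 10, 6] (all sums mod 11).
  S_0 = Σ v_i r_i = 9·2 + 6·3 + 9·10 + 6·10 + 3·6 = 204 ≡ 6.
  S_1 = Σ v_i α_i r_i = 9·4·2 + 6·7·3 + 9·6·10 + 6·3·10 + 3·5·6 = 1008 ≡ 7.
  α_i^2 mod 11 = [5, 5, 3, 9, 3].
  S_2 = Σ v_i α_i^2 r_i = 9·5·2 + 6·5·3 + 9·3·10 + 6·9·10 + 3·3·6 = 1044 ≡ 10.
  S = (6, 7, 10) ≠ 0, so r is not a codeword (an error is present).
Step 3: locate the error. For a single error e at position i, S_ℓ = v_i·e·α_i^ℓ, so α_err = S_1/S_0.
  S_0^{−1} = 6^{−1} = 2 (mod 11), so α_err = 7·2 = 14 ≡ 3 = α_4. Error position i = 4.
  Consistency check: S_2/S_1 = 10·8 = 80 ≡ 3 = α_err ✓ (single-error assumption holds).
Step 4: error magnitude e = S_0/v_4 = S_0·∏_{j≠4}(α_4 − α_j) = 6·2 = 12 ≡ 1 (mod 11).
Step 5: correct position 4: c_4 = r_4 − e = 10 − 1 ≡ 9 (mod 11). Hence c = [2, 3, 10, 9, 6].
  Check: interpolating c through the α_i gives m(x) = 8 + 4·x (degree < 2) with m(α_i) = c_i for every i, so c is indeed a codeword.


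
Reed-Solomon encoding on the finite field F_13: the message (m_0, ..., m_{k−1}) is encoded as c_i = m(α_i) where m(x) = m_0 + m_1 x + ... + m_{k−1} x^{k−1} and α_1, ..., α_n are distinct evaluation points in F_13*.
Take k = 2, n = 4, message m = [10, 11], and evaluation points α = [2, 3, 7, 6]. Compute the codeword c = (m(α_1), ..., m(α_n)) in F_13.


c = [6, 4, 9, 11]

Message polynomial: m(x) = 10 + 11·x (mod 13).
For each evaluation point α_i, compute m(α_i) mod 13:
  α_1 = 2: Horner steps 11 → 6, so m(2) = 6.
  α_2 = 3: Horner steps 11 → 4, so m(3) = 4.
  α_3 = 7: Horner steps 11 → 9, so m(7) = 9.
  α_4 = 6: Horner steps 11 → 11, so m(6) = 11.
Codeword c = [6, 4, 9, 11] ∈ F_13^4.


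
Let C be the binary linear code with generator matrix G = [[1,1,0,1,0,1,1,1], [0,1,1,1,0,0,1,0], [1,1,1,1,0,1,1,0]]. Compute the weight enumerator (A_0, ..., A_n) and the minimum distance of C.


Weight distribution: A_0 = 1, A_2 = 2, A_4 = 3, A_6 = 2. Minimum distance d = 2.

Enumerate all 2^3 = 8 messages m ∈ F_2^3.
For each, compute codeword c = mG in F_2^8, then tally its weight.
  m = 000 → c = 00000000, weight = 0.
  m = 100 → c = 11010111, weight = 6.
  m = 010 → c = 01110010, weight = 4.
  m = 110 → c = 10100101, weight = 4.
  m = 001 → c = 11110110, weight = 6.
  m = 101 → c = 00100001, weight = 2.
  m = 011 → c = 10000100, weight = 2.
  m = 111 → c = 01010011, weight = 4.
Tally weights:
  weight 0: 1 codewords.
  weight 2: 2 codewords.
  weight 4: 3 codewords.
  weight 6: 2 codewords.
Minimum distance d = smallest w > 0 with A_w > 0 = 2.
Sanity: Σ A_w = 8 = 2^3 = 8 ✓.


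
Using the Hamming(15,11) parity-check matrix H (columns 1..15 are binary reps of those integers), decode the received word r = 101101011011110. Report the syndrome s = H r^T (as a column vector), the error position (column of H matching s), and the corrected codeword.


s = (0, 1, 0, 1)^T, error position = 5, corrected codeword c = 101111011011110

Compute s = H r^T mod 2 one row at a time:
  s_1 = 1 + 1 + 0 + 1 + 1 + 1 + 1 + 0 = 6 ≡ 0 (mod 2).
  s_2 = 1 + 0 + 1 + 0 + 1 + 1 + 1 + 0 = 5 ≡ 1 (mod 2).
  s_3 = 0 + 1 + 1 + 0 + 0 + 1 + 1 + 0 = 4 ≡ 0 (mod 2).
  s_4 = 1 + 1 + 0 + 0 + 1 + 1 + 1 + 0 = 5 ≡ 1 (mod 2).
s = (0, 1, 0, 1)^T — this equals column 5 of H (binary 0101), so error is at position 5.
Correct: flip bit 5 of r = 101101011011110 to get c = 101111011011110.


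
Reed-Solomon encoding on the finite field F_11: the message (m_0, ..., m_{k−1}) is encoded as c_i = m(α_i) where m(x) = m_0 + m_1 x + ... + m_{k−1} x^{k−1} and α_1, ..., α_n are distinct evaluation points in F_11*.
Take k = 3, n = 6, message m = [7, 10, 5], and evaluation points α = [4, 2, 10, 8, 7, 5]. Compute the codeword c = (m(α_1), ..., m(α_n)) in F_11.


c = [6, 3, 2, 0, 3, 6]

Message polynomial: m(x) = 7 + 10·x + 5·x^2 (mod 11).
For each evaluation point α_i, compute m(α_i) mod 11:
  α_1 = 4: Horner steps 5 → 8 → 6, so m(4) = 6.
  α_2 = 2: Horner steps 5 → 9 → 3, so m(2) = 3.
  α_3 = 10: Horner steps 5 → 5 → 2, so m(10) = 2.
  α_4 = 8: Horner steps 5 → 6 → 0, so m(8) = 0.
  α_5 = 7: Horner steps 5 → 1 → 3, so m(7) = 3.
  α_6 = 5: Horner steps 5 → 2 → 6, so m(5) = 6.
Codeword c = [6, 3, 2, 0, 3, 6] ∈ F_11^6.


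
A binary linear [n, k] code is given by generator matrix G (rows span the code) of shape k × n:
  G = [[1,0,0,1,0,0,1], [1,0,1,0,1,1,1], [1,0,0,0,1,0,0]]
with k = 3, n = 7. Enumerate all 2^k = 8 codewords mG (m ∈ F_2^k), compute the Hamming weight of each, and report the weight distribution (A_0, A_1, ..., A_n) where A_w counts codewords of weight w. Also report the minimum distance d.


Weight distribution: A_0 = 1, A_2 = 1, A_3 = 3, A_4 = 2, A_5 = 1. Minimum distance d = 2.

Enumerate all 2^3 = 8 messages m ∈ F_2^3.
For each, compute codeword c = mG in F_2^7, then tally its weight.
  m = 000 → c = 0000000, weight = 0.
  m = 100 → c = 1001001, weight = 3.
  m = 010 → c = 1010111, weight = 5.
  m = 110 → c = 0011110, weight = 4.
  m = 001 → c = 1000100, weight = 2.
  m = 101 → c = 0001101, weight = 3.
  m = 011 → c = 0010011, weight = 3.
  m = 111 → c = 1011010, weight = 4.
Tally weights:
  weight 0: 1 codewords.
  weight 2: 1 codewords.
  weight 3: 3 codewords.
  weight 4: 2 codewords.
  weight 5: 1 codewords.
Minimum distance d = smallest w > 0 with A_w > 0 = 2.
Sanity: Σ A_w = 8 = 2^3 = 8 ✓.


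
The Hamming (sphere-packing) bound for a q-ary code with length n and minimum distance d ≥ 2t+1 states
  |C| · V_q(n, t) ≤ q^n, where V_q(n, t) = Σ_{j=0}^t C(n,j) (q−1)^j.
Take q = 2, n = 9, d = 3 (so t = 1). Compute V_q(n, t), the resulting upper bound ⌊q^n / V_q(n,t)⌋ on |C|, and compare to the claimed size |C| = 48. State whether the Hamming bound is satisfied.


V_q(n, t) = 10, q^n = 512, Hamming bound = 51, |C| = 48 ≤ bound (satisfied).

Step 1: Compute V_q(n, t) = Σ_{j=0}^1 C(n, j) (q−1)^j.
  j = 0: C(9,0)·(1)^0 = 1·1 = 1.
  j = 1: C(9,1)·(1)^1 = 9·1 = 9.
  V_q(n, t) = 1 + 9 = 10.
Step 2: q^n = 2^9 = 512.
Step 3: Hamming bound ⌊q^n / V_q(n,t)⌋ = ⌊512/10⌋ = 51.
Step 4: Compare |C| = 48 to 51: satisfied.
The claimed |C| lies below the Hamming bound.


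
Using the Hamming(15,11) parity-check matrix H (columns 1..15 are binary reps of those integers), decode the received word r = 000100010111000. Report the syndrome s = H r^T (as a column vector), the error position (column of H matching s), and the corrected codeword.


s = (0, 0, 0, 1)^T, error position = 1, corrected codeword c = 100100010111000

Compute s = H r^T mod 2 one row at a time:
  s_1 = 1 + 0 + 1 + 1 + 1 + 0 + 0 + 0 = 4 ≡ 0 (mod 2).
  s_2 = 1 + 0 + 0 + 0 + 1 + 0 + 0 + 0 = 2 ≡ 0 (mod 2).
  s_3 = 0 + 0 + 0 + 0 + 1 + 1 + 0 + 0 = 2 ≡ 0 (mod 2).
  s_4 = 0 + 0 + 0 + 0 + 0 + 1 + 0 + 0 = 1 ≡ 1 (mod 2).
s = (0, 0, 0, 1)^T — this equals column 1 of H (binary 0001), so error is at position 1.
Correct: flip bit 1 of r = 000100010111000 to get c = 100100010111000.


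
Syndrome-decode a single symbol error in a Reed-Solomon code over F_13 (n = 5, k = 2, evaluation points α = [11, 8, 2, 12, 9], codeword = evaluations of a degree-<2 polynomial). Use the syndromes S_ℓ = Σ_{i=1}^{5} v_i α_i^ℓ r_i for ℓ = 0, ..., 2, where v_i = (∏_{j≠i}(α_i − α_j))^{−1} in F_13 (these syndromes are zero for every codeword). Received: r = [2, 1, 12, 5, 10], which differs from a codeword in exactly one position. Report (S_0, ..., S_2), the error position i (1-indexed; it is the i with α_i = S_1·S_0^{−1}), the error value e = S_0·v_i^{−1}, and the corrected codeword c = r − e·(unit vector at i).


S = (11, 2, 11), error at position 4, error magnitude e = 7, c = [2, 1, 12, 11, 10].

Step 1: column multipliers v_i = (∏_{j≠i}(α_i − α_j))^{−1} mod 13.
  i = 1 (α = 11): (11−8)(11−2)(11−12)(11−9) = 3·9·(−1)·2 = −54 ≡ 11, so v_1 = 11^{−1} = 6 (mod 13).
  i = 2 (α = 8): (8−11)(8−2)(8−12)(8−9) = (−3)·6·(−4)·(−1) = −72 ≡ 6, so v_2 = 6^{−1} = 11 (mod 13).
  i = 3 (α = 2): (2−11)(2−8)(2−12)(2−9) = (−9)·(−6)·(−10)·(−7) = 3780 ≡ 10, so v_3 = 10^{−1} = 4 (mod 13).
  i = 4 (α = 12): (12−11)(12−8)(12−2)(12−9) = 1·4·10·3 = 120 ≡ 3, so v_4 = 3^{−1} = 9 (mod 13).
  i = 5 (α = 9): (9−11)(9−8)(9−2)(9−12) = (−2)·1·7·(−3) = 42 ≡ 3, so v_5 = 3^{−1} = 9 (mod 13).
  v = [6, 11, 4, 9, 9].
Step 2: syndromes of r = [2, 1, 12, 5, 10] (all sums mod 13).
  S_0 = Σ v_i r_i = 6·2 + 11·1 + 4·12 + 9·5 + 9·10 = 206 ≡ 11.
  S_1 = Σ v_i α_i r_i = 6·11·2 + 11·8·1 + 4·2·12 + 9·12·5 + 9·9·10 = 1666 ≡ 2.
  α_i^2 mod 13 = [4, 12, 4, 1, 3].
  S_2 = Σ v_i α_i^2 r_i = 6·4·2 + 11·12·1 + 4·4·12 + 9·1·5 + 9·3·10 = 687 ≡ 11.
  S = (11, 2, 11) ≠ 0, so r is not a codeword (an error is present).
Step 3: locate the error. For a single error e at position i, S_ℓ = v_i·e·α_i^ℓ, so α_err = S_1/S_0.
  S_0^{−1} = 11^{−1} = 6 (mod 13), so α_err = 2·6 = 12 ≡ 12 = α_4. Error position i = 4.
  Consistency check: S_2/S_1 = 11·7 = 77 ≡ 12 = α_err ✓ (single-error assumption holds).
Step 4: error magnitude e = S_0/v_4 = S_0·∏_{j≠4}(α_4 − α_j) = 11·3 = 33 ≡ 7 (mod 13).
Step 5: correct position 4: c_4 = r_4 − e = 5 − 7 ≡ 11 (mod 13). Hence c = [2, 1, 12, 11, 10].
  Check: interpolating c through the α_i gives m(x) = 7 + 9·x (degree < 2) with m(α_i) = c_i for every i, so c is indeed a codeword.


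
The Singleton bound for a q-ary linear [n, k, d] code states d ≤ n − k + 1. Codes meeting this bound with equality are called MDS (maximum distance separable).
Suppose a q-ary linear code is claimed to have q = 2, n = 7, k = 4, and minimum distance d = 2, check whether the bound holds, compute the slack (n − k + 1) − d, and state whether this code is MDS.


Singleton RHS = n − k + 1 = 4, slack = 2, bound satisfied, not MDS.

Singleton bound: d ≤ n − k + 1.
Here n = 7, k = 4, so n − k + 1 = 4.
Given d = 2, check d ≤ 4: YES.
Slack = (n − k + 1) − d = 2.
The code is NOT MDS (slack = 2 > 0).
Description: the claimed parameters are [7, 4, 2]_2; such a code would be non-MDS.


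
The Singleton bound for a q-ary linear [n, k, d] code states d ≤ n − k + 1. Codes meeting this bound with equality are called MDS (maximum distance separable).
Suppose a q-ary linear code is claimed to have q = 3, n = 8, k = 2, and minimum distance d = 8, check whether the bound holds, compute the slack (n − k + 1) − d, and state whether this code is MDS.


Singleton RHS = n − k + 1 = 7, slack = -1, bound violated (no such code; not MDS).

Singleton bound: d ≤ n − k + 1.
Here n = 8, k = 2, so n − k + 1 = 7.
Given d = 8, check d ≤ 7: NO.
Slack = (n − k + 1) − d = -1.
The slack is negative: d = 8 exceeds n − k + 1 = 7 by 1, so the Singleton bound is violated and no linear [8, 2, 8]_3 code can exist. In particular it is not MDS (MDS requires d = n − k + 1 exactly).
Description: the claimed parameters are [8, 2, 8]_3; such a code would be impossible (violates the Singleton bound).


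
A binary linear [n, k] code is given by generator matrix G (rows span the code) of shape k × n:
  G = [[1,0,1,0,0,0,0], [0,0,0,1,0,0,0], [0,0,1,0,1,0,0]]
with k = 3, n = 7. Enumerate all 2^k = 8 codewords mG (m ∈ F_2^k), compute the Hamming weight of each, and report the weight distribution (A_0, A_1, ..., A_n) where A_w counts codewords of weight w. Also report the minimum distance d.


Weight distribution: A_0 = 1, A_1 = 1, A_2 = 3, A_3 = 3. Minimum distance d = 1.

Enumerate all 2^3 = 8 messages m ∈ F_2^3.
For each, compute codeword c = mG in F_2^7, then tally its weight.
  m = 000 → c = 0000000, weight = 0.
  m = 100 → c = 1010000, weight = 2.
  m = 010 → c = 0001000, weight = 1.
  m = 110 → c = 1011000, weight = 3.
  m = 001 → c = 0010100, weight = 2.
  m = 101 → c = 1000100, weight = 2.
  m = 011 → c = 0011100, weight = 3.
  m = 111 → c = 1001100, weight = 3.
Tally weights:
  weight 0: 1 codewords.
  weight 1: 1 codewords.
  weight 2: 3 codewords.
  weight 3: 3 codewords.
Minimum distance d = smallest w > 0 with A_w > 0 = 1.
Sanity: Σ A_w = 8 = 2^3 = 8 ✓.


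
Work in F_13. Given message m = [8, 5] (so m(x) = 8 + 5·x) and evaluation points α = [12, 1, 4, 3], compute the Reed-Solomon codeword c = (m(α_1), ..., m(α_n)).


c = [3, 0, 2, 10]

Message polynomial: m(x) = 8 + 5·x (mod 13).
For each evaluation point α_i, compute m(α_i) mod 13:
  α_1 = 12: Horner steps 5 → 3, so m(12) = 3.
  α_2 = 1: Horner steps 5 → 0, so m(1) = 0.
  α_3 = 4: Horner steps 5 → 2, so m(4) = 2.
  α_4 = 3: Horner steps 5 → 10, so m(3) = 10.
Codeword c = [3, 0, 2, 10] ∈ F_13^4.


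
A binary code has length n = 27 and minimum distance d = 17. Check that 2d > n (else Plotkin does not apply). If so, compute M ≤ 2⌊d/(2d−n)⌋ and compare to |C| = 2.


Plotkin bound M ≤ 4; given |C| = 2 ≤ bound (satisfied).

Check applicability: 2d = 34, n = 27.
2d − n = 7 > 0, so Plotkin applies.
Compute d/(2d−n) = 17/7 ≈ 2.4286.
⌊d/(2d−n)⌋ = 2.
Plotkin bound: M ≤ 2·2 = 4.
Given |C| = 2, check: satisfied.
This |C| is below the Plotkin bound.


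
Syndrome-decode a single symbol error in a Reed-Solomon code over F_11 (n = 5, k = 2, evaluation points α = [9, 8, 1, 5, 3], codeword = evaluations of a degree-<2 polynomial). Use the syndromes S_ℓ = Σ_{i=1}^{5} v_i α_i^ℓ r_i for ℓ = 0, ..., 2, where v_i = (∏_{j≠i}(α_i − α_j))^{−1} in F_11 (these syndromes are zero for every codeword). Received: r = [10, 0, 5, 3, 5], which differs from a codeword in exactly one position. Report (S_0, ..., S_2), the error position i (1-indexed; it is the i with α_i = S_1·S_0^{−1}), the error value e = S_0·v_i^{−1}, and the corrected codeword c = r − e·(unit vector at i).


S = (8, 8, 8), error at position 3, error magnitude e = 9, c = [10, 0, 7, 3, 5].

Step 1: column multipliers v_i = (∏_{j≠i}(α_i − α_j))^{−1} mod 11.
  i = 1 (α = 9): (9−8)(9−1)(9−5)(9−3) = 1·8·4·6 = 192 ≡ 5, so v_1 = 5^{−1} = 9 (mod 11).
  i = 2 (α = 8): (8−9)(8−1)(8−5)(8−3) = (−1)·7·3·5 = −105 ≡ 5, so v_2 = 5^{−1} = 9 (mod 11).
  i = 3 (α = 1): (1−9)(1−8)(1−5)(1−3) = (−8)·(−7)·(−4)·(−2) = 448 ≡ 8, so v_3 = 8^{−1} = 7 (mod 11).
  i = 4 (α = 5): (5−9)(5−8)(5−1)(5−3) = (−4)·(−3)·4·2 = 96 ≡ 8, so v_4 = 8^{−1} = 7 (mod 11).
  i = 5 (α = 3): (3−9)(3−8)(3−1)(3−5) = (−6)·(−5)·2·(−2) = −120 ≡ 1, so v_5 = 1^{−1} = 1 (mod 11).
  v = [9, 9, 7, 7, 1].
Step 2: syndromes of r = [10, 0, 5, 3, 5] (all sums mod 11).
  S_0 = Σ v_i r_i = 9·10 + 9·0 + 7·5 + 7·3 + 1·5 = 151 ≡ 8.
  S_1 = Σ v_i α_i r_i = 9·9·10 + 9·8·0 + 7·1·5 + 7·5·3 + 1·3·5 = 965 ≡ 8.
  α_i^2 mod 11 = [4, 9, 1, 3, 9].
  S_2 = Σ v_i α_i^2 r_i = 9·4·10 + 9·9·0 + 7·1·5 + 7·3·3 + 1·9·5 = 503 ≡ 8.
  S = (8, 8, 8) ≠ 0, so r is not a codeword (an error is present).
Step 3: locate the error. For a single error e at position i, S_ℓ = v_i·e·α_i^ℓ, so α_err = S_1/S_0.
  S_0^{−1} = 8^{−1} = 7 (mod 11), so α_err = 8·7 = 56 ≡ 1 = α_3. Error position i = 3.
  Consistency check: S_2/S_1 = 8·7 = 56 ≡ 1 = α_err ✓ (single-error assumption holds).
Step 4: error magnitude e = S_0/v_3 = S_0·∏_{j≠3}(α_3 − α_j) = 8·8 = 64 ≡ 9 (mod 11).
Step 5: correct position 3: c_3 = r_3 − e = 5 − 9 ≡ 7 (mod 11). Hence c = [10, 0, 7, 3, 5].
  Check: interpolating c through the α_i gives m(x) = 8 + 10·x (degree < 2) with m(α_i) = c_i for every i, so c is indeed a codeword.


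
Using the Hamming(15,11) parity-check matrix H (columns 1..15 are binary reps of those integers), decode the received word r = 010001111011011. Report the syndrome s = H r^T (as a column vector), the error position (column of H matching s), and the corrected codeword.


s = (0, 1, 0, 0)^T, error position = 4, corrected codeword c = 010101111011011

Compute s = H r^T mod 2 one row at a time:
  s_1 = 1 + 1 + 0 + 1 + 1 + 0 + 1 + 1 = 6 ≡ 0 (mod 2).
  s_2 = 0 + 0 + 1 + 1 + 1 + 0 + 1 + 1 = 5 ≡ 1 (mod 2).
  s_3 = 1 + 0 + 1 + 1 + 0 + 1 + 1 + 1 = 6 ≡ 0 (mod 2).
  s_4 = 0 + 0 + 0 + 1 + 1 + 1 + 0 + 1 = 4 ≡ 0 (mod 2).
s = (0, 1, 0, 0)^T — this equals column 4 of H (binary 0100), so error is at position 4.
Correct: flip bit 4 of r = 010001111011011 to get c = 010101111011011.
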